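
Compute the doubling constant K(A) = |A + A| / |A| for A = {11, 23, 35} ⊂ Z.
K = |A + A| / |A| = 5/3

Enumerate A + A = {a + b : a, b ∈ A}. With |A| = 3, there are |A|^2 = 9 ordered sum pairs; collecting distinct values, A + A = {22, 34, 46, 58, 70}, so |A + A| = 5. Thus K = 5/3. Here |A + A| = 2|A| − 1 = 5, the minimum possible — so K = 5/3 is minimal, which holds iff A is an arithmetic progression.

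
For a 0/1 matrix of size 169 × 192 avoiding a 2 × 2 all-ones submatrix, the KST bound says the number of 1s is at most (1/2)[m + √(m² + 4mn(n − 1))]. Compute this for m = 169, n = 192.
z(169, 192; 2, 2) ≤ (1/2)[169 + √(169² + 4·169·192·191)] = (1/2)[169 + √24818833] = 2575.4252

Kővári–Sós–Turán: let r_1, ..., r_169 be the row sums and z = Σ r_i the total number of 1s. Each pair of columns can share at most one row with both entries 1 (else a 2×2 all-ones block appears), so Σ_i C(r_i, 2) ≤ C(192, 2) = 18336. By convexity Σ_i C(r_i, 2) ≥ 169·C(z/169, 2) = z(z − 169)/(2·169), giving z² − 169z − 169·192·191 ≤ 0 and hence z ≤ (1/2)[169 + √(28561 + 4·6197568)] = (1/2)[169 + √24818833] ≈ (1/2)(169 + 4981.8504) = 2575.4252.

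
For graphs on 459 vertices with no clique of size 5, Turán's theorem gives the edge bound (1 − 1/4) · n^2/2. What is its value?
Turán density bound = (3/4) · 459^2/2 = 632043/8 ≈ 79005.375

Turán's theorem: ex(n, K_{r+1}) is achieved by the complete r-partite Turán graph T(n, r) with parts as balanced as possible, and is at most (1 − 1/r) · n^2/2. For r = 4, n = 459: the density bound is (3/4) · 210681/2 = 632043/8 ≈ 79005.375. The integer-valued extremum is e(T(459, 4)) = 79005, which is strictly less than the density bound 632043/8 since 4 ∤ 459 (the parts of T(459, 4) cannot all be equal).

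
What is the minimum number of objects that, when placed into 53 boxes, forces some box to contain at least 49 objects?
n = (49 − 1)·53 + 1 = 2545

By the generalised pigeonhole principle, to guarantee some box contains ≥ r objects we need more than (r − 1) · k objects total. Threshold: n = (r − 1) · k + 1. With r = 49 and k = 53: n = 48 · 53 + 1 = 2544 + 1 = 2545. For n = 2544 = 48 · 53, we can put exactly 48 objects in every box, avoiding 49 in any single one — so 2545 is tight.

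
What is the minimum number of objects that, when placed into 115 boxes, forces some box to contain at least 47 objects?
n = (47 − 1)·115 + 1 = 5291

By the generalised pigeonhole principle, to guarantee some box contains ≥ r objects we need more than (r − 1) · k objects total. Threshold: n = (r − 1) · k + 1. With r = 47 and k = 115: n = 46 · 115 + 1 = 5290 + 1 = 5291. For n = 5290 = 46 · 115, we can put exactly 46 objects in every box, avoiding 47 in any single one — so 5291 is tight.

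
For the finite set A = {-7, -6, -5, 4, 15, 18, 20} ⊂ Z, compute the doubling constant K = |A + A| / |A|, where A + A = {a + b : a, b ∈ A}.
K = |A + A| / |A| = 25/7

Enumerate A + A = {a + b : a, b ∈ A}. With |A| = 7, there are |A|^2 = 49 ordered sum pairs; collecting distinct values, A + A = {-14, -13, -12, -11, -10, -3, -2, -1, 8, 9, 10, 11, 12, 13, 14, 15, 19, 22, 24, 30, 33, 35, 36, 38, 40}, so |A + A| = 25. Thus K = 25/7. For comparison, the minimum possible |A + A| over all 7-element sets is 2·7 − 1 = 13 (so min K = 13/7), attained only by arithmetic progressions.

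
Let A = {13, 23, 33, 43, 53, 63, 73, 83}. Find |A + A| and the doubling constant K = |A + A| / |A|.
K = |A + A| / |A| = 15/8

Enumerate A + A = {a + b : a, b ∈ A}. With |A| = 8, there are |A|^2 = 64 ordered sum pairs; collecting distinct values, A + A = {26, 36, 46, 56, 66, 76, 86, 96, 106, 116, 126, 136, 146, 156, 166}, so |A + A| = 15. Thus K = 15/8. Here |A + A| = 2|A| − 1 = 15, the minimum possible — so K = 15/8 is minimal, which holds iff A is an arithmetic progression.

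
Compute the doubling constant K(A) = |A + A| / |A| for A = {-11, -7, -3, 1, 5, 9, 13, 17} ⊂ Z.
K = |A + A| / |A| = 15/8

Enumerate A + A = {a + b : a, b ∈ A}. With |A| = 8, there are |A|^2 = 64 ordered sum pairs; collecting distinct values, A + A = {-22, -18, -14, -10, -6, -2, 2, 6, 10, 14, 18, 22, 26, 30, 34}, so |A + A| = 15. Thus K = 15/8. Here |A + A| = 2|A| − 1 = 15, the minimum possible — so K = 15/8 is minimal, which holds iff A is an arithmetic progression.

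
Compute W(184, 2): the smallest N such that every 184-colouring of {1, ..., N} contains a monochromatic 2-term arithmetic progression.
W(184, 2) = 184 + 1 = 185

A 2-term AP is any pair of integers, so a monochromatic 2-AP exists iff some colour is used at least twice. With 184 colours, the colouring i ↦ i on {1, ..., 184} uses each colour once, avoiding any monochromatic pair, so W(184, 2) > 184. For {1, ..., 185}, pigeonhole forces two integers of the same colour, which form a monochromatic 2-AP. Hence W(184, 2) = 185.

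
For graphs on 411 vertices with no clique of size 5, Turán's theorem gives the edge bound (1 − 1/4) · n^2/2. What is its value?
Turán density bound = (3/4) · 411^2/2 = 506763/8 ≈ 63345.375

Turán's theorem: ex(n, K_{r+1}) is achieved by the complete r-partite Turán graph T(n, r) with parts as balanced as possible, and is at most (1 − 1/r) · n^2/2. For r = 4, n = 411: the density bound is (3/4) · 168921/2 = 506763/8 ≈ 63345.375. The integer-valued extremum is e(T(411, 4)) = 63345, which is strictly less than the density bound 506763/8 since 4 ∤ 411 (the parts of T(411, 4) cannot all be equal).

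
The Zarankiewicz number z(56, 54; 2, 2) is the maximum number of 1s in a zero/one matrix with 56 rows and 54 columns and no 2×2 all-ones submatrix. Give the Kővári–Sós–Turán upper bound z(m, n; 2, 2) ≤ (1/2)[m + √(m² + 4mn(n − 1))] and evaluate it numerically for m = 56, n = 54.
z(56, 54; 2, 2) ≤ (1/2)[56 + √(56² + 4·56·54·53)] = (1/2)[56 + √644224] = 429.3178

Kővári–Sós–Turán: let r_1, ..., r_56 be the row sums and z = Σ r_i the total number of 1s. Each pair of columns can share at most one row with both entries 1 (else a 2×2 all-ones block appears), so Σ_i C(r_i, 2) ≤ C(54, 2) = 1431. By convexity Σ_i C(r_i, 2) ≥ 56·C(z/56, 2) = z(z − 56)/(2·56), giving z² − 56z − 56·54·53 ≤ 0 and hence z ≤ (1/2)[56 + √(3136 + 4·160272)] = (1/2)[56 + √644224] ≈ (1/2)(56 + 802.6357) = 429.3178.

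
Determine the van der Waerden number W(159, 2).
W(159, 2) = 159 + 1 = 160

A 2-term AP is any pair of integers, so a monochromatic 2-AP exists iff some colour is used at least twice. With 159 colours, the colouring i ↦ i on {1, ..., 159} uses each colour once, avoiding any monochromatic pair, so W(159, 2) > 159. For {1, ..., 160}, pigeonhole forces two integers of the same colour, which form a monochromatic 2-AP. Hence W(159, 2) = 160.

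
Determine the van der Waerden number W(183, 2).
W(183, 2) = 183 + 1 = 184

A 2-term AP is any pair of integers, so a monochromatic 2-AP exists iff some colour is used at least twice. With 183 colours, the colouring i ↦ i on {1, ..., 183} uses each colour once, avoiding any monochromatic pair, so W(183, 2) > 183. For {1, ..., 184}, pigeonhole forces two integers of the same colour, which form a monochromatic 2-AP. Hence W(183, 2) = 184.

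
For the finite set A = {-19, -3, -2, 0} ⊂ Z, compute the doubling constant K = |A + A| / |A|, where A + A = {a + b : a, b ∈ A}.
K = |A + A| / |A| = 10/4 = 5/2

Enumerate A + A = {a + b : a, b ∈ A}. With |A| = 4, there are |A|^2 = 16 ordered sum pairs; collecting distinct values, A + A = {-38, -22, -21, -19, -6, -5, -4, -3, -2, 0}, so |A + A| = 10. Thus K = 10/4 = 5/2. For comparison, the minimum possible |A + A| over all 4-element sets is 2·4 − 1 = 7 (so min K = 7/4), attained only by arithmetic progressions.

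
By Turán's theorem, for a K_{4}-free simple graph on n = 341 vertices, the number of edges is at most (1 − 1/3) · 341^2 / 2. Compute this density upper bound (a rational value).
Turán density bound = (2/3) · 341^2/2 = 116281/3 ≈ 38760.3333

Turán's theorem: ex(n, K_{r+1}) is achieved by the complete r-partite Turán graph T(n, r) with parts as balanced as possible, and is at most (1 − 1/r) · n^2/2. For r = 3, n = 341: the density bound is (2/3) · 116281/2 = 116281/3 ≈ 38760.3333. The integer-valued extremum is e(T(341, 3)) = 38760, which is strictly less than the density bound 116281/3 since 3 ∤ 341 (the parts of T(341, 3) cannot all be equal).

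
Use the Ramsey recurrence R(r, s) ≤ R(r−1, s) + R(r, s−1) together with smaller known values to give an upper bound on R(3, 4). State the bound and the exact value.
R(3, 4) ≤ R(2, 4) + R(3, 3) = 4 + 6 = 10; exact value R(3, 4) = 9.

The Erdős–Szekeres recurrence R(r, s) ≤ R(r−1, s) + R(r, s−1) applied to (r, s) = (3, 4) gives
  R(3, 4) ≤ R(2, 4) + R(3, 3) = 4 + 6 = 10.
(Recall R(2, k) = k and R is symmetric.) The recurrence is not tight here (it gives 10, but the exact value is R(3, 4) = 9); the tight upper bound requires a sharper argument than the simple recurrence, combined with a lower-bound construction on K_{8}.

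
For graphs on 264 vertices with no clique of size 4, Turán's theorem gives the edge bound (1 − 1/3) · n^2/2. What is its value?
Turán density bound = (2/3) · 264^2/2 = 23232

Turán's theorem: ex(n, K_{r+1}) is achieved by the complete r-partite Turán graph T(n, r) with parts as balanced as possible, and is at most (1 − 1/r) · n^2/2. For r = 3, n = 264: the density bound is (2/3) · 69696/2 = 23232. Since 3 ∣ 264, the Turán graph T(264, 3) has parts of equal size 88, and its edge count e(T(264, 3)) = 23232 attains the density bound exactly.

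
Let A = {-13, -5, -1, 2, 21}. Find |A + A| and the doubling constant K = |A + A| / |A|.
K = |A + A| / |A| = 15/5 = 3

Enumerate A + A = {a + b : a, b ∈ A}. With |A| = 5, there are |A|^2 = 25 ordered sum pairs; collecting distinct values, A + A = {-26, -18, -14, -11, -10, -6, -3, -2, 1, 4, 8, 16, 20, 23, 42}, so |A + A| = 15. Thus K = 15/5 = 3. For comparison, the minimum possible |A + A| over all 5-element sets is 2·5 − 1 = 9 (so min K = 9/5), attained only by arithmetic progressions.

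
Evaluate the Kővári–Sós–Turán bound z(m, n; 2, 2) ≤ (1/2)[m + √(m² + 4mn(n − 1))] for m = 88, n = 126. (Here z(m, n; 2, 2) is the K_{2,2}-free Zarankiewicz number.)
z(88, 126; 2, 2) ≤ (1/2)[88 + √(88² + 4·88·126·125)] = (1/2)[88 + √5551744] = 1222.107

Kővári–Sós–Turán: let r_1, ..., r_88 be the row sums and z = Σ r_i the total number of 1s. Each pair of columns can share at most one row with both entries 1 (else a 2×2 all-ones block appears), so Σ_i C(r_i, 2) ≤ C(126, 2) = 7875. By convexity Σ_i C(r_i, 2) ≥ 88·C(z/88, 2) = z(z − 88)/(2·88), giving z² − 88z − 88·126·125 ≤ 0 and hence z ≤ (1/2)[88 + √(7744 + 4·1386000)] = (1/2)[88 + √5551744] ≈ (1/2)(88 + 2356.2139) = 1222.107.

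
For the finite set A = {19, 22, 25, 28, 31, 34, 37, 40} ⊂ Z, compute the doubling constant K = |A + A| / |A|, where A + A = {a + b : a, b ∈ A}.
K = |A + A| / |A| = 15/8

Enumerate A + A = {a + b : a, b ∈ A}. With |A| = 8, there are |A|^2 = 64 ordered sum pairs; collecting distinct values, A + A = {38, 41, 44, 47, 50, 53, 56, 59, 62, 65, 68, 71, 74, 77, 80}, so |A + A| = 15. Thus K = 15/8. Here |A + A| = 2|A| − 1 = 15, the minimum possible — so K = 15/8 is minimal, which holds iff A is an arithmetic progression.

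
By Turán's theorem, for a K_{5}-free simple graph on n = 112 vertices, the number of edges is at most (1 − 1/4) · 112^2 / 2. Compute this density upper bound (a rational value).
Turán density bound = (3/4) · 112^2/2 = 4704

Turán's theorem: ex(n, K_{r+1}) is achieved by the complete r-partite Turán graph T(n, r) with parts as balanced as possible, and is at most (1 − 1/r) · n^2/2. For r = 4, n = 112: the density bound is (3/4) · 12544/2 = 4704. Since 4 ∣ 112, the Turán graph T(112, 4) has parts of equal size 28, and its edge count e(T(112, 4)) = 4704 attains the density bound exactly.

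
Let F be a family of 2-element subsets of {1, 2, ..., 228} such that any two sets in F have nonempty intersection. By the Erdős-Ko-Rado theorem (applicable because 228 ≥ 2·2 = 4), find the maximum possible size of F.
max |F| = C(227, 1) = 227

Erdős-Ko-Rado (1961): when n ≥ 2k, max |F| = C(n−1, k−1). The bound is attained by the star {A : i ∈ A} for any fixed i ∈ [n]. Here C(228−1, 2−1) = C(227, 1) = 227.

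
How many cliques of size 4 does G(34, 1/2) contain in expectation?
E[# K_4] = C(34, 4) · (1/2)^C(4, 2) = 46376 / 2^6 = 5797/8 = 724.625

For each 4-subset S of vertices (there are C(34, 4) = 46376 such S), let X_S = 1 if S induces a K_4 (all C(4, 2) = 6 edges present). Then P(X_S = 1) = (1/2)^6 = 1/64. By linearity of expectation, E[# K_4] = C(34, 4) · (1/2)^6 = 46376 / 64 = 5797/8 = 724.625.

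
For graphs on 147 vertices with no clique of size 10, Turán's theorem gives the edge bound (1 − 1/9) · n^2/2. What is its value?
Turán density bound = (8/9) · 147^2/2 = 9604

Turán's theorem: ex(n, K_{r+1}) is achieved by the complete r-partite Turán graph T(n, r) with parts as balanced as possible, and is at most (1 − 1/r) · n^2/2. For r = 9, n = 147: the density bound is (8/9) · 21609/2 = 9604. The integer-valued extremum is e(T(147, 9)) = 9603, which is strictly less than the density bound 9604 since 9 ∤ 147 (the parts of T(147, 9) cannot all be equal).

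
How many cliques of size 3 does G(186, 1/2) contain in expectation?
E[# K_3] = C(186, 3) · (1/2)^C(3, 2) = 1055240 / 2^3 = 131905

For each 3-subset S of vertices (there are C(186, 3) = 1055240 such S), let X_S = 1 if S induces a K_3 (all C(3, 2) = 3 edges present). Then P(X_S = 1) = (1/2)^3 = 1/8. By linearity of expectation, E[# K_3] = C(186, 3) · (1/2)^3 = 1055240 / 8 = 131905.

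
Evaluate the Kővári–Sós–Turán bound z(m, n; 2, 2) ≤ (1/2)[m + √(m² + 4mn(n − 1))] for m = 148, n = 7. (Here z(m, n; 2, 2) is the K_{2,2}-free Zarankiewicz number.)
z(148, 7; 2, 2) ≤ (1/2)[148 + √(148² + 4·148·7·6)] = (1/2)[148 + √46768] = 182.1296

Kővári–Sós–Turán: let r_1, ..., r_148 be the row sums and z = Σ r_i the total number of 1s. Each pair of columns can share at most one row with both entries 1 (else a 2×2 all-ones block appears), so Σ_i C(r_i, 2) ≤ C(7, 2) = 21. By convexity Σ_i C(r_i, 2) ≥ 148·C(z/148, 2) = z(z − 148)/(2·148), giving z² − 148z − 148·7·6 ≤ 0 and hence z ≤ (1/2)[148 + √(21904 + 4·6216)] = (1/2)[148 + √46768] ≈ (1/2)(148 + 216.2591) = 182.1296.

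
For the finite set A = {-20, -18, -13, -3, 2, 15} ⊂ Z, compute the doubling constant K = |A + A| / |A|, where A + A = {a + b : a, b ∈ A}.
K = |A + A| / |A| = 20/6 = 10/3

Enumerate A + A = {a + b : a, b ∈ A}. With |A| = 6, there are |A|^2 = 36 ordered sum pairs; collecting distinct values, A + A = {-40, -38, -36, -33, -31, -26, -23, -21, -18, -16, -11, -6, -5, -3, -1, 2, 4, 12, 17, 30}, so |A + A| = 20. Thus K = 20/6 = 10/3. For comparison, the minimum possible |A + A| over all 6-element sets is 2·6 − 1 = 11 (so min K = 11/6), attained only by arithmetic progressions.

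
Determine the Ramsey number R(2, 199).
R(2, 199) = 199

R(2, k) = k for all k ≥ 2: in a 2-colouring of K_k, either some edge is red (a red K_2) or all edges are blue (a blue K_k). And K_{198} coloured all-blue has no blue K_199, so R(2, 199) > 198. Hence R(2, 199) = 199.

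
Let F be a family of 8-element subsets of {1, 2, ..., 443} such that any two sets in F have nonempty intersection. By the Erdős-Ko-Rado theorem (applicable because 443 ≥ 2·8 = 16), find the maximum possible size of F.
max |F| = C(442, 7) = 623432668266408

The Erdős-Ko-Rado theorem states: for n ≥ 2k, an intersecting family of k-subsets of an n-element set has size at most C(n − 1, k − 1), with equality for 'star' families {A ⊆ [n] : |A| = k, i ∈ A} (fix an element i). For n = 443, k = 8: C(442, 7) = 623432668266408.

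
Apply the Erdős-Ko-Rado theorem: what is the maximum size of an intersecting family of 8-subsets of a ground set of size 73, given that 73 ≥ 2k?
max |F| = C(72, 7) = 1473109704

Erdős-Ko-Rado (1961): when n ≥ 2k, max |F| = C(n−1, k−1). The bound is attained by the star {A : i ∈ A} for any fixed i ∈ [n]. Here C(73−1, 8−1) = C(72, 7) = 1473109704.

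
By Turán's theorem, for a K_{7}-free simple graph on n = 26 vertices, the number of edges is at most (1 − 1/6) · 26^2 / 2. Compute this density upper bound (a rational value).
Turán density bound = (5/6) · 26^2/2 = 845/3 ≈ 281.6667

Turán's theorem: ex(n, K_{r+1}) is achieved by the complete r-partite Turán graph T(n, r) with parts as balanced as possible, and is at most (1 − 1/r) · n^2/2. For r = 6, n = 26: the density bound is (5/6) · 676/2 = 845/3 ≈ 281.6667. The integer-valued extremum is e(T(26, 6)) = 281, which is strictly less than the density bound 845/3 since 6 ∤ 26 (the parts of T(26, 6) cannot all be equal).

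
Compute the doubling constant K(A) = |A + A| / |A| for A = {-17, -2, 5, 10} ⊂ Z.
K = |A + A| / |A| = 10/4 = 5/2

Enumerate A + A = {a + b : a, b ∈ A}. With |A| = 4, there are |A|^2 = 16 ordered sum pairs; collecting distinct values, A + A = {-34, -19, -12, -7, -4, 3, 8, 10, 15, 20}, so |A + A| = 10. Thus K = 10/4 = 5/2. For comparison, the minimum possible |A + A| over all 4-element sets is 2·4 − 1 = 7 (so min K = 7/4), attained only by arithmetic progressions.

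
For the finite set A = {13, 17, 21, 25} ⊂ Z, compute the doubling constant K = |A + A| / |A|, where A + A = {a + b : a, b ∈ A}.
K = |A + A| / |A| = 7/4

Enumerate A + A = {a + b : a, b ∈ A}. With |A| = 4, there are |A|^2 = 16 ordered sum pairs; collecting distinct values, A + A = {26, 30, 34, 38, 42, 46, 50}, so |A + A| = 7. Thus K = 7/4. Here |A + A| = 2|A| − 1 = 7, the minimum possible — so K = 7/4 is minimal, which holds iff A is an arithmetic progression.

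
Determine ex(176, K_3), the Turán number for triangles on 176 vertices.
ex(176, K_3) = ⌊176^2/4⌋ = 7744

Mantel (1907): a triangle-free graph on n vertices has at most ⌊n^2/4⌋ edges, with equality for the complete bipartite graph K_{⌊n/2⌋, ⌈n/2⌉}. For n = 176: ⌊176^2/4⌋ = ⌊30976/4⌋ = 7744. The extremal graph is K_{88, 88}, which has 88·88 = 7744 edges.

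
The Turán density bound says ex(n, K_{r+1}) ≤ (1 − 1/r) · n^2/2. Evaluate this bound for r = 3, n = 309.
Turán density bound = (2/3) · 309^2/2 = 31827

Turán's theorem: ex(n, K_{r+1}) is achieved by the complete r-partite Turán graph T(n, r) with parts as balanced as possible, and is at most (1 − 1/r) · n^2/2. For r = 3, n = 309: the density bound is (2/3) · 95481/2 = 31827. Since 3 ∣ 309, the Turán graph T(309, 3) has parts of equal size 103, and its edge count e(T(309, 3)) = 31827 attains the density bound exactly.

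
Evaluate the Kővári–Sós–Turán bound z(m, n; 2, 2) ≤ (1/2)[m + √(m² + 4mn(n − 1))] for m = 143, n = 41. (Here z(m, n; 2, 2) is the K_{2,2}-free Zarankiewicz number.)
z(143, 41; 2, 2) ≤ (1/2)[143 + √(143² + 4·143·41·40)] = (1/2)[143 + √958529] = 561.0225

Kővári–Sós–Turán: let r_1, ..., r_143 be the row sums and z = Σ r_i the total number of 1s. Each pair of columns can share at most one row with both entries 1 (else a 2×2 all-ones block appears), so Σ_i C(r_i, 2) ≤ C(41, 2) = 820. By convexity Σ_i C(r_i, 2) ≥ 143·C(z/143, 2) = z(z − 143)/(2·143), giving z² − 143z − 143·41·40 ≤ 0 and hence z ≤ (1/2)[143 + √(20449 + 4·234520)] = (1/2)[143 + √958529] ≈ (1/2)(143 + 979.0449) = 561.0225.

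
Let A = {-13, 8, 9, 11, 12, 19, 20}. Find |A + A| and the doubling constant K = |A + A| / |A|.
K = |A + A| / |A| = 25/7

Enumerate A + A = {a + b : a, b ∈ A}. With |A| = 7, there are |A|^2 = 49 ordered sum pairs; collecting distinct values, A + A = {-26, -5, -4, -2, -1, 6, 7, 16, 17, 18, 19, 20, 21, 22, 23, 24, 27, 28, 29, 30, 31, 32, 38, 39, 40}, so |A + A| = 25. Thus K = 25/7. For comparison, the minimum possible |A + A| over all 7-element sets is 2·7 − 1 = 13 (so min K = 13/7), attained only by arithmetic progressions.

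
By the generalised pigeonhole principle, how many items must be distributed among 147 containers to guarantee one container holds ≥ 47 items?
n = (47 − 1)·147 + 1 = 6763

By the generalised pigeonhole principle, to guarantee some box contains ≥ r objects we need more than (r − 1) · k objects total. Threshold: n = (r − 1) · k + 1. With r = 47 and k = 147: n = 46 · 147 + 1 = 6762 + 1 = 6763. For n = 6762 = 46 · 147, we can put exactly 46 objects in every box, avoiding 47 in any single one — so 6763 is tight.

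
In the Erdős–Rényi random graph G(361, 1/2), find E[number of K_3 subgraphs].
E[# K_3] = C(361, 3) · (1/2)^C(3, 2) = 7775940 / 2^3 = 1943985/2 = 971992.5

For each 3-subset S of vertices (there are C(361, 3) = 7775940 such S), let X_S = 1 if S induces a K_3 (all C(3, 2) = 3 edges present). Then P(X_S = 1) = (1/2)^3 = 1/8. By linearity of expectation, E[# K_3] = C(361, 3) · (1/2)^3 = 7775940 / 8 = 1943985/2 = 971992.5.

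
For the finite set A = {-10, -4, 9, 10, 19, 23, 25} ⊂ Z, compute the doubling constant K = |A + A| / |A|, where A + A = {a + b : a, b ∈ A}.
K = |A + A| / |A| = 26/7

Enumerate A + A = {a + b : a, b ∈ A}. With |A| = 7, there are |A|^2 = 49 ordered sum pairs; collecting distinct values, A + A = {-20, -14, -8, -1, 0, 5, 6, 9, 13, 15, 18, 19, 20, 21, 28, 29, 32, 33, 34, 35, 38, 42, 44, 46, 48, 50}, so |A + A| = 26. Thus K = 26/7. For comparison, the minimum possible |A + A| over all 7-element sets is 2·7 − 1 = 13 (so min K = 13/7), attained only by arithmetic progressions.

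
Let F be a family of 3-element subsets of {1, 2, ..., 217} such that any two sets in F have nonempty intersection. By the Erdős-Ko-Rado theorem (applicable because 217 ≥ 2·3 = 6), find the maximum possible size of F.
max |F| = C(216, 2) = 23220

Erdős-Ko-Rado (1961): when n ≥ 2k, max |F| = C(n−1, k−1). The bound is attained by the star {A : i ∈ A} for any fixed i ∈ [n]. Here C(217−1, 3−1) = C(216, 2) = 23220.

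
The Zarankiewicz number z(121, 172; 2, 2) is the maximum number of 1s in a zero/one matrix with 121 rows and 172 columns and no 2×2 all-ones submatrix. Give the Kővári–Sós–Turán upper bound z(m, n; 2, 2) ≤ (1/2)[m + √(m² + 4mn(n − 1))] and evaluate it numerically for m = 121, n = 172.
z(121, 172; 2, 2) ≤ (1/2)[121 + √(121² + 4·121·172·171)] = (1/2)[121 + √14250049] = 1947.9619

Kővári–Sós–Turán: let r_1, ..., r_121 be the row sums and z = Σ r_i the total number of 1s. Each pair of columns can share at most one row with both entries 1 (else a 2×2 all-ones block appears), so Σ_i C(r_i, 2) ≤ C(172, 2) = 14706. By convexity Σ_i C(r_i, 2) ≥ 121·C(z/121, 2) = z(z − 121)/(2·121), giving z² − 121z − 121·172·171 ≤ 0 and hence z ≤ (1/2)[121 + √(14641 + 4·3558852)] = (1/2)[121 + √14250049] ≈ (1/2)(121 + 3774.9237) = 1947.9619.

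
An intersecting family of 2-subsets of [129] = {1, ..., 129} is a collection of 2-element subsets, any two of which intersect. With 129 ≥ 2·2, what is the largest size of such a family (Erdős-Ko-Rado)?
max |F| = C(128, 1) = 128

The Erdős-Ko-Rado theorem states: for n ≥ 2k, an intersecting family of k-subsets of an n-element set has size at most C(n − 1, k − 1), with equality for 'star' families {A ⊆ [n] : |A| = k, i ∈ A} (fix an element i). For n = 129, k = 2: C(128, 1) = 128.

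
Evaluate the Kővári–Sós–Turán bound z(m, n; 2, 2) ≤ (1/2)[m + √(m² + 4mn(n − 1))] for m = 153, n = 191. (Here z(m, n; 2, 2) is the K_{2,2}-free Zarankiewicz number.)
z(153, 191; 2, 2) ≤ (1/2)[153 + √(153² + 4·153·191·190)] = (1/2)[153 + √22232889] = 2434.0882

Kővári–Sós–Turán: let r_1, ..., r_153 be the row sums and z = Σ r_i the total number of 1s. Each pair of columns can share at most one row with both entries 1 (else a 2×2 all-ones block appears), so Σ_i C(r_i, 2) ≤ C(191, 2) = 18145. By convexity Σ_i C(r_i, 2) ≥ 153·C(z/153, 2) = z(z − 153)/(2·153), giving z² − 153z − 153·191·190 ≤ 0 and hence z ≤ (1/2)[153 + √(23409 + 4·5552370)] = (1/2)[153 + √22232889] ≈ (1/2)(153 + 4715.1765) = 2434.0882.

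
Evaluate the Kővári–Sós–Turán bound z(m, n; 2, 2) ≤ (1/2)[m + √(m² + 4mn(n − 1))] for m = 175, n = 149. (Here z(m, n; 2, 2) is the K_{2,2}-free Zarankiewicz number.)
z(175, 149; 2, 2) ≤ (1/2)[175 + √(175² + 4·175·149·148)] = (1/2)[175 + √15467025] = 2053.9069

Kővári–Sós–Turán: let r_1, ..., r_175 be the row sums and z = Σ r_i the total number of 1s. Each pair of columns can share at most one row with both entries 1 (else a 2×2 all-ones block appears), so Σ_i C(r_i, 2) ≤ C(149, 2) = 11026. By convexity Σ_i C(r_i, 2) ≥ 175·C(z/175, 2) = z(z − 175)/(2·175), giving z² − 175z − 175·149·148 ≤ 0 and hence z ≤ (1/2)[175 + √(30625 + 4·3859100)] = (1/2)[175 + √15467025] ≈ (1/2)(175 + 3932.8139) = 2053.9069.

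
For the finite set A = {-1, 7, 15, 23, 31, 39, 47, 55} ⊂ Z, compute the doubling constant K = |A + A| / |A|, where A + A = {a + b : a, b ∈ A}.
K = |A + A| / |A| = 15/8

Enumerate A + A = {a + b : a, b ∈ A}. With |A| = 8, there are |A|^2 = 64 ordered sum pairs; collecting distinct values, A + A = {-2, 6, 14, 22, 30, 38, 46, 54, 62, 70, 78, 86, 94, 102, 110}, so |A + A| = 15. Thus K = 15/8. Here |A + A| = 2|A| − 1 = 15, the minimum possible — so K = 15/8 is minimal, which holds iff A is an arithmetic progression.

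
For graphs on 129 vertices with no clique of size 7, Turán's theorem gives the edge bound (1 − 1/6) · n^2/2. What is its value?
Turán density bound = (5/6) · 129^2/2 = 27735/4 ≈ 6933.75

Turán's theorem: ex(n, K_{r+1}) is achieved by the complete r-partite Turán graph T(n, r) with parts as balanced as possible, and is at most (1 − 1/r) · n^2/2. For r = 6, n = 129: the density bound is (5/6) · 16641/2 = 27735/4 ≈ 6933.75. The integer-valued extremum is e(T(129, 6)) = 6933, which is strictly less than the density bound 27735/4 since 6 ∤ 129 (the parts of T(129, 6) cannot all be equal).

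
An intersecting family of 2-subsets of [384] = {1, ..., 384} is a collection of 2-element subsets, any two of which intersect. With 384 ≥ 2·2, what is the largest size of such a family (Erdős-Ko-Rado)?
max |F| = C(383, 1) = 383

Erdős-Ko-Rado (1961): when n ≥ 2k, max |F| = C(n−1, k−1). The bound is attained by the star {A : i ∈ A} for any fixed i ∈ [n]. Here C(384−1, 2−1) = C(383, 1) = 383.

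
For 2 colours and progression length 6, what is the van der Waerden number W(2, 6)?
W(2, 6) = 1132

W(2, 6) = 1132. The lower bound W(2, 6) > 1131 comes from an explicit good 2-colouring of [1, 1131]; the upper bound W(2, 6) ≤ 1132 was verified by exhaustive search over 2-colourings of [1, 1132].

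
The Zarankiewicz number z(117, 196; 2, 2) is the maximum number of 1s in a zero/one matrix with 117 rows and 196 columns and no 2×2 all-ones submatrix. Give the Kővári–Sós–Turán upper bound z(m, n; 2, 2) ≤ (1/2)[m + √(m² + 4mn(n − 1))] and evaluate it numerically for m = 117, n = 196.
z(117, 196; 2, 2) ≤ (1/2)[117 + √(117² + 4·117·196·195)] = (1/2)[117 + √17900649] = 2173.9579

Kővári–Sós–Turán: let r_1, ..., r_117 be the row sums and z = Σ r_i the total number of 1s. Each pair of columns can share at most one row with both entries 1 (else a 2×2 all-ones block appears), so Σ_i C(r_i, 2) ≤ C(196, 2) = 19110. By convexity Σ_i C(r_i, 2) ≥ 117·C(z/117, 2) = z(z − 117)/(2·117), giving z² − 117z − 117·196·195 ≤ 0 and hence z ≤ (1/2)[117 + √(13689 + 4·4471740)] = (1/2)[117 + √17900649] ≈ (1/2)(117 + 4230.9159) = 2173.9579.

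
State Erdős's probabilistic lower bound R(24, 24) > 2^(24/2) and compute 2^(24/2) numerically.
2^(24/2) = 4096; so R(24, 24) > 4096

Colour each edge of K_n uniformly at random with red/blue. The expected number of monochromatic K_24 is C(n, 24) · 2 · 2^(−C(24,2)). If C(n, 24) · 2^(1 − C(24,2)) < 1, then with positive probability no monochromatic K_24 exists, so R(24, 24) > n. The standard estimate C(n, 24) ≤ n^24/24! shows this inequality holds whenever n ≤ 2^(24/2) (since 24! · 2^(C(24,2) − 1) > 2^(24^2/2) ≥ n^24). Hence R(24, 24) > 2^(24/2) = 4096.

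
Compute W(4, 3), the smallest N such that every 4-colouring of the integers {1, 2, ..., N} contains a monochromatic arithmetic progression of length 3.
W(4, 3) = 76

This is a classical value, W(4, 3) = 76, established by combining an explicit 4-colouring of {1, ..., 75} with no monochromatic 3-AP (giving the lower bound W(4, 3) > 75) and a finite case analysis / exhaustive computer search showing every 4-colouring of {1, ..., 76} has such an AP.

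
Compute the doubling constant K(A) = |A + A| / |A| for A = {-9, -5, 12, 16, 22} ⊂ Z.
K = |A + A| / |A| = 14/5

Enumerate A + A = {a + b : a, b ∈ A}. With |A| = 5, there are |A|^2 = 25 ordered sum pairs; collecting distinct values, A + A = {-18, -14, -10, 3, 7, 11, 13, 17, 24, 28, 32, 34, 38, 44}, so |A + A| = 14. Thus K = 14/5. For comparison, the minimum possible |A + A| over all 5-element sets is 2·5 − 1 = 9 (so min K = 9/5), attained only by arithmetic progressions.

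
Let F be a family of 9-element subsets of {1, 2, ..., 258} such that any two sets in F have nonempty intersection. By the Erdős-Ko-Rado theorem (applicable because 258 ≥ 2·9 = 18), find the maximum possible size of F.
max |F| = C(257, 8) = 422825581068000

Erdős-Ko-Rado (1961): when n ≥ 2k, max |F| = C(n−1, k−1). The bound is attained by the star {A : i ∈ A} for any fixed i ∈ [n]. Here C(258−1, 9−1) = C(257, 8) = 422825581068000.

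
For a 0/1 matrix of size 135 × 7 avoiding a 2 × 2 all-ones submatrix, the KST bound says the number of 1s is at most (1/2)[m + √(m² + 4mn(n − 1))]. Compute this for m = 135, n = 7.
z(135, 7; 2, 2) ≤ (1/2)[135 + √(135² + 4·135·7·6)] = (1/2)[135 + √40905] = 168.6249

Kővári–Sós–Turán: let r_1, ..., r_135 be the row sums and z = Σ r_i the total number of 1s. Each pair of columns can share at most one row with both entries 1 (else a 2×2 all-ones block appears), so Σ_i C(r_i, 2) ≤ C(7, 2) = 21. By convexity Σ_i C(r_i, 2) ≥ 135·C(z/135, 2) = z(z − 135)/(2·135), giving z² − 135z − 135·7·6 ≤ 0 and hence z ≤ (1/2)[135 + √(18225 + 4·5670)] = (1/2)[135 + √40905] ≈ (1/2)(135 + 202.2498) = 168.6249.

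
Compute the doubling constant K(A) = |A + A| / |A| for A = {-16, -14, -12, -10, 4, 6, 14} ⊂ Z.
K = |A + A| / |A| = 22/7

Enumerate A + A = {a + b : a, b ∈ A}. With |A| = 7, there are |A|^2 = 49 ordered sum pairs; collecting distinct values, A + A = {-32, -30, -28, -26, -24, -22, -20, -12, -10, -8, -6, -4, -2, 0, 2, 4, 8, 10, 12, 18, 20, 28}, so |A + A| = 22. Thus K = 22/7. For comparison, the minimum possible |A + A| over all 7-element sets is 2·7 − 1 = 13 (so min K = 13/7), attained only by arithmetic progressions.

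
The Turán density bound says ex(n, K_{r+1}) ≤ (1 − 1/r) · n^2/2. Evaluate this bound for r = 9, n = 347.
Turán density bound = (8/9) · 347^2/2 = 481636/9 ≈ 53515.1111

Turán's theorem: ex(n, K_{r+1}) is achieved by the complete r-partite Turán graph T(n, r) with parts as balanced as possible, and is at most (1 − 1/r) · n^2/2. For r = 9, n = 347: the density bound is (8/9) · 120409/2 = 481636/9 ≈ 53515.1111. The integer-valued extremum is e(T(347, 9)) = 53514, which is strictly less than the density bound 481636/9 since 9 ∤ 347 (the parts of T(347, 9) cannot all be equal).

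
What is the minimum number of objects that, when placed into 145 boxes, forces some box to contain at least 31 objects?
n = (31 − 1)·145 + 1 = 4351

By the generalised pigeonhole principle, to guarantee some box contains ≥ r objects we need more than (r − 1) · k objects total. Threshold: n = (r − 1) · k + 1. With r = 31 and k = 145: n = 30 · 145 + 1 = 4350 + 1 = 4351. For n = 4350 = 30 · 145, we can put exactly 30 objects in every box, avoiding 31 in any single one — so 4351 is tight.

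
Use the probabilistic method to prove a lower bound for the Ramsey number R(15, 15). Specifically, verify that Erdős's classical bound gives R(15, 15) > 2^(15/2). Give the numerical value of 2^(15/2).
2^(15/2) = 181.0193; so R(15, 15) > 181.0193

Colour each edge of K_n uniformly at random with red/blue. The expected number of monochromatic K_15 is C(n, 15) · 2 · 2^(−C(15,2)). If C(n, 15) · 2^(1 − C(15,2)) < 1, then with positive probability no monochromatic K_15 exists, so R(15, 15) > n. The standard estimate C(n, 15) ≤ n^15/15! shows this inequality holds whenever n ≤ 2^(15/2) (since 15! · 2^(C(15,2) − 1) > 2^(15^2/2) ≥ n^15). Hence R(15, 15) > 2^(15/2) = 181.0193.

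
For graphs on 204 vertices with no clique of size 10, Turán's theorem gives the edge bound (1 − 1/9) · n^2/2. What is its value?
Turán density bound = (8/9) · 204^2/2 = 18496

Turán's theorem: ex(n, K_{r+1}) is achieved by the complete r-partite Turán graph T(n, r) with parts as balanced as possible, and is at most (1 − 1/r) · n^2/2. For r = 9, n = 204: the density bound is (8/9) · 41616/2 = 18496. The integer-valued extremum is e(T(204, 9)) = 18495, which is strictly less than the density bound 18496 since 9 ∤ 204 (the parts of T(204, 9) cannot all be equal).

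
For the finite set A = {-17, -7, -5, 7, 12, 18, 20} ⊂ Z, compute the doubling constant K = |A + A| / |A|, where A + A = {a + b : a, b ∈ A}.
K = |A + A| / |A| = 26/7

Enumerate A + A = {a + b : a, b ∈ A}. With |A| = 7, there are |A|^2 = 49 ordered sum pairs; collecting distinct values, A + A = {-34, -24, -22, -14, -12, -10, -5, 0, 1, 2, 3, 5, 7, 11, 13, 14, 15, 19, 24, 25, 27, 30, 32, 36, 38, 40}, so |A + A| = 26. Thus K = 26/7. For comparison, the minimum possible |A + A| over all 7-element sets is 2·7 − 1 = 13 (so min K = 13/7), attained only by arithmetic progressions.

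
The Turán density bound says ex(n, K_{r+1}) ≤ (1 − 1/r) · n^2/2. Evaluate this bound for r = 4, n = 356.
Turán density bound = (3/4) · 356^2/2 = 47526

Turán's theorem: ex(n, K_{r+1}) is achieved by the complete r-partite Turán graph T(n, r) with parts as balanced as possible, and is at most (1 − 1/r) · n^2/2. For r = 4, n = 356: the density bound is (3/4) · 126736/2 = 47526. Since 4 ∣ 356, the Turán graph T(356, 4) has parts of equal size 89, and its edge count e(T(356, 4)) = 47526 attains the density bound exactly.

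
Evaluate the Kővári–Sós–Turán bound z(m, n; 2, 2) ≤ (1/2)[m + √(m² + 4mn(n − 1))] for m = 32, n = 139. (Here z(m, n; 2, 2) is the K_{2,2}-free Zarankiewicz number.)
z(32, 139; 2, 2) ≤ (1/2)[32 + √(32² + 4·32·139·138)] = (1/2)[32 + √2456320] = 799.6326

Kővári–Sós–Turán: let r_1, ..., r_32 be the row sums and z = Σ r_i the total number of 1s. Each pair of columns can share at most one row with both entries 1 (else a 2×2 all-ones block appears), so Σ_i C(r_i, 2) ≤ C(139, 2) = 9591. By convexity Σ_i C(r_i, 2) ≥ 32·C(z/32, 2) = z(z − 32)/(2·32), giving z² − 32z − 32·139·138 ≤ 0 and hence z ≤ (1/2)[32 + √(1024 + 4·613824)] = (1/2)[32 + √2456320] ≈ (1/2)(32 + 1567.2651) = 799.6326.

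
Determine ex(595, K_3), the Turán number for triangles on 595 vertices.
ex(595, K_3) = ⌊595^2/4⌋ = 88506

Mantel (1907): a triangle-free graph on n vertices has at most ⌊n^2/4⌋ edges, with equality for the complete bipartite graph K_{⌊n/2⌋, ⌈n/2⌉}. For n = 595: ⌊595^2/4⌋ = ⌊354025/4⌋ = 88506. The extremal graph is K_{297, 298}, which has 297·298 = 88506 edges.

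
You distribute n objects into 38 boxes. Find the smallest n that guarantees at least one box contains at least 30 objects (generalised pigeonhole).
n = (30 − 1)·38 + 1 = 1103

By the generalised pigeonhole principle, to guarantee some box contains ≥ r objects we need more than (r − 1) · k objects total. Threshold: n = (r − 1) · k + 1. With r = 30 and k = 38: n = 29 · 38 + 1 = 1102 + 1 = 1103. For n = 1102 = 29 · 38, we can put exactly 29 objects in every box, avoiding 30 in any single one — so 1103 is tight.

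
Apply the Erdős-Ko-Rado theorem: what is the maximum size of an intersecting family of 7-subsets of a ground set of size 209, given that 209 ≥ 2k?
max |F| = C(208, 6) = 104579959848

The Erdős-Ko-Rado theorem states: for n ≥ 2k, an intersecting family of k-subsets of an n-element set has size at most C(n − 1, k − 1), with equality for 'star' families {A ⊆ [n] : |A| = k, i ∈ A} (fix an element i). For n = 209, k = 7: C(208, 6) = 104579959848.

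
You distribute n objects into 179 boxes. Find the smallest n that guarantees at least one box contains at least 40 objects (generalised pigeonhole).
n = (40 − 1)·179 + 1 = 6982

By the generalised pigeonhole principle, to guarantee some box contains ≥ r objects we need more than (r − 1) · k objects total. Threshold: n = (r − 1) · k + 1. With r = 40 and k = 179: n = 39 · 179 + 1 = 6981 + 1 = 6982. For n = 6981 = 39 · 179, we can put exactly 39 objects in every box, avoiding 40 in any single one — so 6982 is tight.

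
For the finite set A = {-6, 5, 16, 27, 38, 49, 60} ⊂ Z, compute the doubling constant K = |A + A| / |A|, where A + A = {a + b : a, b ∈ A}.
K = |A + A| / |A| = 13/7

Enumerate A + A = {a + b : a, b ∈ A}. With |A| = 7, there are |A|^2 = 49 ordered sum pairs; collecting distinct values, A + A = {-12, -1, 10, 21, 32, 43, 54, 65, 76, 87, 98, 109, 120}, so |A + A| = 13. Thus K = 13/7. Here |A + A| = 2|A| − 1 = 13, the minimum possible — so K = 13/7 is minimal, which holds iff A is an arithmetic progression.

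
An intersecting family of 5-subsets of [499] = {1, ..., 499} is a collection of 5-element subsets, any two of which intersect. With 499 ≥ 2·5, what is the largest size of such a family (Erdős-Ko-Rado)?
max |F| = C(498, 4) = 2531986380

Erdős-Ko-Rado (1961): when n ≥ 2k, max |F| = C(n−1, k−1). The bound is attained by the star {A : i ∈ A} for any fixed i ∈ [n]. Here C(499−1, 5−1) = C(498, 4) = 2531986380.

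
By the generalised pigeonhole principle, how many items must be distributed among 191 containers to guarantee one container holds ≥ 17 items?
n = (17 − 1)·191 + 1 = 3057

By the generalised pigeonhole principle, to guarantee some box contains ≥ r objects we need more than (r − 1) · k objects total. Threshold: n = (r − 1) · k + 1. With r = 17 and k = 191: n = 16 · 191 + 1 = 3056 + 1 = 3057. For n = 3056 = 16 · 191, we can put exactly 16 objects in every box, avoiding 17 in any single one — so 3057 is tight.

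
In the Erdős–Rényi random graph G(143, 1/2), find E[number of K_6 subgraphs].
E[# K_6] = C(143, 6) · (1/2)^C(6, 2) = 10679057389 / 2^15 ≈ 325898.968170

For each 6-subset S of vertices (there are C(143, 6) = 10679057389 such S), let X_S = 1 if S induces a K_6 (all C(6, 2) = 15 edges present). Then P(X_S = 1) = (1/2)^15 = 1/32768. By linearity of expectation, E[# K_6] = C(143, 6) · (1/2)^15 = 10679057389 / 32768 ≈ 325898.968170.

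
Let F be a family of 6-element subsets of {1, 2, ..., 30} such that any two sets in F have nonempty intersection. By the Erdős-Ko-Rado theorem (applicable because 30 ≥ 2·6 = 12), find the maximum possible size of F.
max |F| = C(29, 5) = 118755

The Erdős-Ko-Rado theorem states: for n ≥ 2k, an intersecting family of k-subsets of an n-element set has size at most C(n − 1, k − 1), with equality for 'star' families {A ⊆ [n] : |A| = k, i ∈ A} (fix an element i). For n = 30, k = 6: C(29, 5) = 118755.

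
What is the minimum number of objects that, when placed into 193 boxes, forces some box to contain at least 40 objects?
n = (40 − 1)·193 + 1 = 7528

By the generalised pigeonhole principle, to guarantee some box contains ≥ r objects we need more than (r − 1) · k objects total. Threshold: n = (r − 1) · k + 1. With r = 40 and k = 193: n = 39 · 193 + 1 = 7527 + 1 = 7528. For n = 7527 = 39 · 193, we can put exactly 39 objects in every box, avoiding 40 in any single one — so 7528 is tight.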